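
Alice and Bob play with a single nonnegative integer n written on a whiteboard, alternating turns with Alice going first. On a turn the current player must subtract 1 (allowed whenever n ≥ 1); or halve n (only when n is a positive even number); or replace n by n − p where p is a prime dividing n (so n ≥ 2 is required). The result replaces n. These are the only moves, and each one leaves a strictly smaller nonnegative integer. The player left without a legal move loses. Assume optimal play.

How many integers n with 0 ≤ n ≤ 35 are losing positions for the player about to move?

Build the W/L table. Terminal = L. A non-terminal position is W if it has a move to some L; otherwise it is L.
n=0: no move → L
n=1: can move to 0, which is L ⇒ W
n=2: can move to 0, which is L ⇒ W
n=3: can move to 0, which is L ⇒ W
n=4: moves to 2(W), 3(W); every one is W ⇒ L
n=5: can move to 0, which is L ⇒ W
n=6: can move to 4, which is L ⇒ W
n=7: can move to 0, which is L ⇒ W
n=8: can move to 4, which is L ⇒ W
n=9: moves to 6(W), 8(W); every one is W ⇒ L
n=10: can move to 9, which is L ⇒ W
n=11: can move to 0, which is L ⇒ W
n=12: can move to 9, which is L ⇒ W
n=13: can move to 0, which is L ⇒ W
n=14: moves to 7(W), 12(W), 13(W); every one is W ⇒ L
n=15: can move to 14, which is L ⇒ W
n=16: can move to 14, which is L ⇒ W
n=17: can move to 0, which is L ⇒ W
n=18: can move to 9, which is L ⇒ W
n=19: can move to 0, which is L ⇒ W
n=20: moves to 10(W), 15(W), 18(W), 19(W); every one is W ⇒ L
n=21: can move to 14, which is L ⇒ W
n=22: can move to 20, which is L ⇒ W
n=23: can move to 0, which is L ⇒ W
n=24: moves to 12(W), 21(W), 22(W), 23(W); every one is W ⇒ L
n=25: can move to 20, which is L ⇒ W
n=26: can move to 24, which is L ⇒ W
n=27: can move to 24, which is L ⇒ W
n=28: can move to 14, which is L ⇒ W
n=29: can move to 0, which is L ⇒ W
n=30: moves to 15(W), 25(W), 27(W), 28(W), 29(W); every one is W ⇒ L
n=31: can move to 0, which is L ⇒ W
n=32: can move to 30, which is L ⇒ W
n=33: can move to 30, which is L ⇒ W
n=34: moves to 17(W), 32(W), 33(W); every one is W ⇒ L
n=35: can move to 30, which is L ⇒ W
L entries with 0 ≤ n ≤ 35: n = 0, 4, 9, 14, 20, 24, 30, 34; that makes 8.

8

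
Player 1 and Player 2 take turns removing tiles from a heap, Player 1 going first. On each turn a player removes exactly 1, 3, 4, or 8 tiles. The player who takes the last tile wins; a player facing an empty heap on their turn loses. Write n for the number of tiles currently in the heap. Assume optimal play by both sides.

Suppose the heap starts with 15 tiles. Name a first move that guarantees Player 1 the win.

Classify positions by backward induction: terminal positions (no move available) are L. From any other position, the mover wins iff some move reaches an L.
n=0: no move → L
n=1: →0(L), so W
n=2: →1(W) only, which is W, so L
n=3: →2(L), so W
n=4: →0(L), so W
n=5: →2(L), so W
n=6: →2(L), so W
n=7: →6(W), 4(W), 3(W) — all W, so L
n=8: →7(L), so W
n=9: →8(W), 6(W), 5(W), 1(W) — all W, so L
n=10: →9(L), so W
n=11: →7(L), so W
n=12: →9(L), so W
n=13: →9(L), so W
n=14: →13(W), 11(W), 10(W), 6(W) — all W, so L
n=15: →14(L), so W
From 15, the L positions reachable in one move are: 14, 7. Any move reaching one of these is winning.

Remove 1, leaving 14.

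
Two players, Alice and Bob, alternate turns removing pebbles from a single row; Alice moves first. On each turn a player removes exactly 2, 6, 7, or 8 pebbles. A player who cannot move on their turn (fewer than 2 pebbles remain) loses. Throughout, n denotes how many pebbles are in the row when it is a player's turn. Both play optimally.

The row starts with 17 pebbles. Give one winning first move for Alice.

Remove 2, leaving 15.

Classify positions by backward induction: terminal positions (no move available) are L. From any other position, the mover wins iff some move reaches an L.
n=0: no move → L
n=1: no move → L
n=2: W (go to 0, an L position)
n=3: W (go to 1, an L position)
n=4: L (sole option 2(W) is W)
n=5: L (sole option 3(W) is W)
n=6: W (go to 4, an L position)
n=7: W (go to 5, an L position)
n=8: W (go to 1, an L position)
n=9: W (go to 1, an L position)
n=10: W (go to 4, an L position)
n=11: W (go to 5, an L position)
n=12: W (go to 5, an L position)
n=13: W (go to 5, an L position)
n=14: L (options 12(W), 8(W), 7(W), 6(W) are all W)
n=15: L (options 13(W), 9(W), 8(W), 7(W) are all W)
n=16: W (go to 14, an L position)
n=17: W (go to 15, an L position)
From 17, the L positions reachable in one move are: 15.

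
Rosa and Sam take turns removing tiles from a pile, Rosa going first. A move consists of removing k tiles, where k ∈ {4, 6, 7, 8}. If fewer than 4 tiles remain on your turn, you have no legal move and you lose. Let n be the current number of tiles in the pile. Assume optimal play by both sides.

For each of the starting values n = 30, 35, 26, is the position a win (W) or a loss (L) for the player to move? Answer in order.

Use the standard recursion: the mover loses at a terminal position; elsewhere, the mover wins exactly when some move hands the opponent an L position.
n=0: no move → L
n=1: no move → L
n=2: no move → L
n=3: no move → L
n=4: W (go to 0, an L position)
n=5: W (go to 1, an L position)
n=6: W (go to 2, an L position)
n=7: W (go to 3, an L position)
n=8: W (go to 2, an L position)
n=9: W (go to 3, an L position)
n=10: W (go to 3, an L position)
n=11: W (go to 3, an L position)
n=12: L (options 8(W), 6(W), 5(W), 4(W) are all W)
n=13: L (options 9(W), 7(W), 6(W), 5(W) are all W)
n=14: L (options 10(W), 8(W), 7(W), 6(W) are all W)
n=15: L (options 11(W), 9(W), 8(W), 7(W) are all W)
n=16: W (go to 12, an L position)
n=17: W (go to 13, an L position)
n=18: W (go to 14, an L position)
n=19: W (go to 15, an L position)
n=20: W (go to 14, an L position)
n=21: W (go to 15, an L position)
n=22: W (go to 15, an L position)
n=23: W (go to 15, an L position)
n=24: L (options 20(W), 18(W), 17(W), 16(W) are all W)
n=25: L (options 21(W), 19(W), 18(W), 17(W) are all W)
n=26: L (options 22(W), 20(W), 19(W), 18(W) are all W)
n=27: L (options 23(W), 21(W), 20(W), 19(W) are all W)
n=28: W (go to 24, an L position)
n=29: W (go to 25, an L position)
n=30: W (go to 26, an L position)
n=31: W (go to 27, an L position)
n=32: W (go to 26, an L position)
n=33: W (go to 27, an L position)
n=34: W (go to 27, an L position)
n=35: W (go to 27, an L position)

30: W, 35: W, 26: L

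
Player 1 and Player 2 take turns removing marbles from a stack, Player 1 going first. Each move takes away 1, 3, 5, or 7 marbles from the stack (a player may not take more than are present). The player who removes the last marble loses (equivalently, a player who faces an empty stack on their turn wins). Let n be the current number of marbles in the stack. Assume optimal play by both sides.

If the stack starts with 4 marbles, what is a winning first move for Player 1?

Compute win/loss labels from the base case upward. A position with no move is W. Any other position is W if it can reach an L in one move, else L.
n=0: no move; the opponent has just taken the last marble and therefore loses → W
n=1: →0(W) only, which is W, so L
n=2: →1(L), so W
n=3: →2(W), 0(W) — all W, so L
n=4: →3(L), so W
From 4, the L positions reachable in one move are: 3, 1. Any move reaching one of these is winning.

Remove 1, leaving 3.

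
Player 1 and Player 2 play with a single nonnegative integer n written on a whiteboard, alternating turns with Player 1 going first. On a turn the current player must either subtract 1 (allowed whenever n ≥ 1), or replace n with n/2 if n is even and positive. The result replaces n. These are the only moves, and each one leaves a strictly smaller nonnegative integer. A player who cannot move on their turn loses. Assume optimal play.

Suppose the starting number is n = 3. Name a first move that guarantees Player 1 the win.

Move to 2.

Label each position W (a win for the player to move) or L (a loss). A position with no legal move is L; any other position is W exactly when some move reaches an L, and L when every move reaches a W.
n=0: no move → L
n=1: reaches L-position 0 → W
n=2: only reaches 1(W), which is W → L
n=3: reaches L-position 2 → W
From 3, the L positions reachable in one move are: 2.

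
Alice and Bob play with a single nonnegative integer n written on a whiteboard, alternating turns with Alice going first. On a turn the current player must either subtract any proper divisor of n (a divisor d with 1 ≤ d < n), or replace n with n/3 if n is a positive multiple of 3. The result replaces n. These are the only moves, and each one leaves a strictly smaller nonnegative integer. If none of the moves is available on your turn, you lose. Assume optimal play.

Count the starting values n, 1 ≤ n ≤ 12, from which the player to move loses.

Build the W/L table. Terminal = L. A non-terminal position is W if it has a move to some L; otherwise it is L.
n=0: no move → L
n=1: no move → L
n=2: reaches L-position 1 → W
n=3: reaches L-position 1 → W
n=4: only reaches 2(W), 3(W), all W → L
n=5: reaches L-position 4 → W
n=6: reaches L-position 4 → W
n=7: only reaches 6(W), which is W → L
n=8: reaches L-position 4 → W
n=9: only reaches 3(W), 6(W), 8(W), all W → L
n=10: reaches L-position 9 → W
n=11: only reaches 10(W), which is W → L
n=12: reaches L-position 4 → W
L entries with 1 ≤ n ≤ 12 (n=0 is outside the asked range and is not counted): n = 1, 4, 7, 9, 11; that makes 5.

5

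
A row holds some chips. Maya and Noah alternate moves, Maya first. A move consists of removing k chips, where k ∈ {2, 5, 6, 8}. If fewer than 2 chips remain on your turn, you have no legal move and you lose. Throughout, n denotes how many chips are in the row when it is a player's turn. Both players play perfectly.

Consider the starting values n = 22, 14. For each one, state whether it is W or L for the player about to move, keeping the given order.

22: W, 14: L

Label each position W (a win for the player to move) or L (a loss). A position with no legal move is L; any other position is W exactly when some move reaches an L, and L when every move reaches a W.
n=0: no move → L
n=1: no move → L
n=2: reaches L-position 0 → W
n=3: reaches L-position 1 → W
n=4: only reaches 2(W), which is W → L
n=5: reaches L-position 0 → W
n=6: reaches L-position 4 → W
n=7: reaches L-position 1 → W
n=8: reaches L-position 0 → W
n=9: reaches L-position 4 → W
n=10: reaches L-position 4 → W
n=11: only reaches 9(W), 6(W), 5(W), 3(W), all W → L
n=12: reaches L-position 4 → W
n=13: reaches L-position 11 → W
n=14: only reaches 12(W), 9(W), 8(W), 6(W), all W → L
n=15: only reaches 13(W), 10(W), 9(W), 7(W), all W → L
n=16: reaches L-position 14 → W
n=17: reaches L-position 15 → W
n=18: only reaches 16(W), 13(W), 12(W), 10(W), all W → L
n=19: reaches L-position 14 → W
n=20: reaches L-position 18 → W
n=21: reaches L-position 15 → W
n=22: reaches L-position 14 → W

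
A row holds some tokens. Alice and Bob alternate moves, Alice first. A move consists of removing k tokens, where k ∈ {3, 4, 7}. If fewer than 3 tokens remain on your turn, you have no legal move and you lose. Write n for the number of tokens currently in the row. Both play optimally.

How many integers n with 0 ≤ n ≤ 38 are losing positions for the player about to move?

Label each position W (a win for the player to move) or L (a loss). A position with no legal move is L; any other position is W exactly when some move reaches an L, and L when every move reaches a W.
n=0: no move → L
n=1: no move → L
n=2: no move → L
n=3: W (go to 0, an L position)
n=4: W (go to 1, an L position)
n=5: W (go to 2, an L position)
n=6: W (go to 2, an L position)
n=7: W (go to 0, an L position)
n=8: W (go to 1, an L position)
n=9: W (go to 2, an L position)
n=10: L (options 7(W), 6(W), 3(W) are all W)
n=11: L (options 8(W), 7(W), 4(W) are all W)
n=12: L (options 9(W), 8(W), 5(W) are all W)
n=13: W (go to 10, an L position)
n=14: W (go to 11, an L position)
n=15: W (go to 12, an L position)
n=16: W (go to 12, an L position)
n=17: W (go to 10, an L position)
n=18: W (go to 11, an L position)
n=19: W (go to 12, an L position)
n=20: L (options 17(W), 16(W), 13(W) are all W)
n=21: L (options 18(W), 17(W), 14(W) are all W)
n=22: L (options 19(W), 18(W), 15(W) are all W)
n=23: W (go to 20, an L position)
n=24: W (go to 21, an L position)
n=25: W (go to 22, an L position)
n=26: W (go to 22, an L position)
n=27: W (go to 20, an L position)
n=28: W (go to 21, an L position)
n=29: W (go to 22, an L position)
n=30: L (options 27(W), 26(W), 23(W) are all W)
n=31: L (options 28(W), 27(W), 24(W) are all W)
n=32: L (options 29(W), 28(W), 25(W) are all W)
n=33: W (go to 30, an L position)
n=34: W (go to 31, an L position)
n=35: W (go to 32, an L position)
n=36: W (go to 32, an L position)
n=37: W (go to 30, an L position)
n=38: W (go to 31, an L position)
L entries with 0 ≤ n ≤ 38: n = 0, 1, 2, 10, 11, 12, 20, 21, 22, 30, 31, 32; that makes 12.

12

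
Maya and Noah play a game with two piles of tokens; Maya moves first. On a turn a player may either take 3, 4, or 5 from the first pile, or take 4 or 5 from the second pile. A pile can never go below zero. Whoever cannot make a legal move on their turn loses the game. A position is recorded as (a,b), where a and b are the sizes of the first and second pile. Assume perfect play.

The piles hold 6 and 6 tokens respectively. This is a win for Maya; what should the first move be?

Build the W/L table. Terminal = L. A non-terminal position is W if it has a move to some L; otherwise it is L.
No move ever increases a pile, so every position that can arise here has a ≤ 6 and b ≤ 6; it is enough to label the cells with 0 ≤ a ≤ 6 and 0 ≤ b ≤ 6.
Every move lowers a or b (never raises either), so fill the grid row by row in increasing a, and left to right within a row: each cell's successors are then already labelled.
      b=0  b=1  b=2  b=3  b=4  b=5  b=6
a=0:    L    L    L    L    W    W    W
a=1:    L    L    L    L    W    W    W
a=2:    L    L    L    L    W    W    W
a=3:    W    W    W    W    L    L    L
a=4:    W    W    W    W    L    L    L
a=5:    W    W    W    W    L    L    L
a=6:    W    W    W    W    W    W    W
Cells with no legal move (terminal, hence L): (0,0), (0,1), (0,2), (0,3), (1,0), (1,1), (1,2), (1,3), (2,0), (2,1), (2,2), (2,3).
The remaining L cells, each justified by listing all of its moves:
(3,4): moves to (0,4)(W), (3,0)(W); every one is W ⇒ L
(3,5): moves to (0,5)(W), (3,1)(W), (3,0)(W); every one is W ⇒ L
(3,6): moves to (0,6)(W), (3,2)(W), (3,1)(W); every one is W ⇒ L
(4,4): moves to (1,4)(W), (0,4)(W), (4,0)(W); every one is W ⇒ L
(4,5): moves to (1,5)(W), (0,5)(W), (4,1)(W), (4,0)(W); every one is W ⇒ L
(4,6): moves to (1,6)(W), (0,6)(W), (4,2)(W), (4,1)(W); every one is W ⇒ L
(5,4): moves to (2,4)(W), (1,4)(W), (0,4)(W), (5,0)(W); every one is W ⇒ L
(5,5): moves to (2,5)(W), (1,5)(W), (0,5)(W), (5,1)(W), (5,0)(W); every one is W ⇒ L
(5,6): moves to (2,6)(W), (1,6)(W), (0,6)(W), (5,2)(W), (5,1)(W); every one is W ⇒ L
Every other cell has at least one move into one of the L cells above, so it is W.
From (6,6), the L positions reachable in one move are: (3,6).

Move to (3,6).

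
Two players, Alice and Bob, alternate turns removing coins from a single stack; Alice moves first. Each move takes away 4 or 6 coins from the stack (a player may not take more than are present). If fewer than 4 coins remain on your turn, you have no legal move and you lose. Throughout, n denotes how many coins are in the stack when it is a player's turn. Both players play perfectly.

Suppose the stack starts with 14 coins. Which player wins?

Alice wins.

Positions with no move are L. A position that does have a move is losing for the player to move precisely when every available move leads to a winning position for the opponent. Fill in the labels:
n=0: no move → L
n=1: no move → L
n=2: no move → L
n=3: no move → L
n=4: W (go to 0, an L position)
n=5: W (go to 1, an L position)
n=6: W (go to 2, an L position)
n=7: W (go to 3, an L position)
n=8: W (go to 2, an L position)
n=9: W (go to 3, an L position)
n=10: L (options 6(W), 4(W) are all W)
n=11: L (options 7(W), 5(W) are all W)
n=12: L (options 8(W), 6(W) are all W)
n=13: L (options 9(W), 7(W) are all W)
n=14: W (go to 10, an L position)
The starting position 14 is W: Alice should remove 4, leaving 10, handing over an L position.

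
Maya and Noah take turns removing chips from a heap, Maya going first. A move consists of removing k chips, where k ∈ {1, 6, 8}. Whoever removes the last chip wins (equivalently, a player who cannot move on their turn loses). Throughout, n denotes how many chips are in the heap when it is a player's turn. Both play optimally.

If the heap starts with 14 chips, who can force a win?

Label each position W (a win for the player to move) or L (a loss). A position with no legal move is L; any other position is W exactly when some move reaches an L, and L when every move reaches a W.
n=0: no move → L
n=1: →0(L), so W
n=2: →1(W) only, which is W, so L
n=3: →2(L), so W
n=4: →3(W) only, which is W, so L
n=5: →4(L), so W
n=6: →0(L), so W
n=7: →6(W), 1(W) — all W, so L
n=8: →7(L), so W
n=9: →8(W), 3(W), 1(W) — all W, so L
n=10: →9(L), so W
n=11: →10(W), 5(W), 3(W) — all W, so L
n=12: →11(L), so W
n=13: →7(L), so W
n=14: →13(W), 8(W), 6(W) — all W, so L
The starting position 14 is L: whatever Maya does, the opponent receives a W position.

Noah wins.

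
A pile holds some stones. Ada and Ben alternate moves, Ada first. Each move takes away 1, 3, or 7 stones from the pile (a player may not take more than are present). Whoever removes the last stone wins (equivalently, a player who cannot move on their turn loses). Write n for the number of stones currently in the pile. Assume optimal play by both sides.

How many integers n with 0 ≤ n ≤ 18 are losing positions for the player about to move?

Classify positions by backward induction: terminal positions (no move available) are L. From any other position, the mover wins iff some move reaches an L.
n=0: no move → L
n=1: W (go to 0, an L position)
n=2: L (sole option 1(W) is W)
n=3: W (go to 2, an L position)
n=4: L (options 3(W), 1(W) are all W)
n=5: W (go to 4, an L position)
n=6: L (options 5(W), 3(W) are all W)
n=7: W (go to 6, an L position)
n=8: L (options 7(W), 5(W), 1(W) are all W)
n=9: W (go to 8, an L position)
n=10: L (options 9(W), 7(W), 3(W) are all W)
n=11: W (go to 10, an L position)
n=12: L (options 11(W), 9(W), 5(W) are all W)
n=13: W (go to 12, an L position)
n=14: L (options 13(W), 11(W), 7(W) are all W)
n=15: W (go to 14, an L position)
n=16: L (options 15(W), 13(W), 9(W) are all W)
n=17: W (go to 16, an L position)
n=18: L (options 17(W), 15(W), 11(W) are all W)
L entries with 0 ≤ n ≤ 18: n = 0, 2, 4, 6, 8, 10, 12, 14, 16, 18; that makes 10.

10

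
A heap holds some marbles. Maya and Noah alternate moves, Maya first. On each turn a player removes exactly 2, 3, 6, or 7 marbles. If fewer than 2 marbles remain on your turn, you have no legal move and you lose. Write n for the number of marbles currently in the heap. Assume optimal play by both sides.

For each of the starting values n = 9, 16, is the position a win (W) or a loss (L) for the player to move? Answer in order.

9: L, 16: W

Classify positions by backward induction: terminal positions (no move available) are L. From any other position, the mover wins iff some move reaches an L.
n=0: no move → L
n=1: no move → L
n=2: reaches L-position 0 → W
n=3: reaches L-position 1 → W
n=4: reaches L-position 1 → W
n=5: only reaches 3(W), 2(W), all W → L
n=6: reaches L-position 0 → W
n=7: reaches L-position 5 → W
n=8: reaches L-position 5 → W
n=9: only reaches 7(W), 6(W), 3(W), 2(W), all W → L
n=10: only reaches 8(W), 7(W), 4(W), 3(W), all W → L
n=11: reaches L-position 9 → W
n=12: reaches L-position 10 → W
n=13: reaches L-position 10 → W
n=14: only reaches 12(W), 11(W), 8(W), 7(W), all W → L
n=15: reaches L-position 9 → W
n=16: reaches L-position 14 → W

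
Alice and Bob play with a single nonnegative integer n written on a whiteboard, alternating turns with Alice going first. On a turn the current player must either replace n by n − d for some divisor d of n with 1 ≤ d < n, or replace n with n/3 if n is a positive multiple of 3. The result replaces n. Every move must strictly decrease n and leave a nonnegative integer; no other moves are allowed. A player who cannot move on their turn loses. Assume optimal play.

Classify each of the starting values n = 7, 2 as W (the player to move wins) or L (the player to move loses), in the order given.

Label each position W (a win for the player to move) or L (a loss). A position with no legal move is L; any other position is W exactly when some move reaches an L, and L when every move reaches a W.
n=0: no move → L
n=1: no move → L
n=2: reaches L-position 1 → W
n=3: reaches L-position 1 → W
n=4: only reaches 2(W), 3(W), all W → L
n=5: reaches L-position 4 → W
n=6: reaches L-position 4 → W
n=7: only reaches 6(W), which is W → L

7: L, 2: W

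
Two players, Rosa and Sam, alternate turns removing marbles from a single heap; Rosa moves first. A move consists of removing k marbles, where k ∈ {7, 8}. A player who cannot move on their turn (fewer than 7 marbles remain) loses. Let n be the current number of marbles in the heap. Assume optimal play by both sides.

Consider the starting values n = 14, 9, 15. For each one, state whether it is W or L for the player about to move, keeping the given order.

14: W, 9: W, 15: L

Label each position W (a win for the player to move) or L (a loss). A position with no legal move is L; any other position is W exactly when some move reaches an L, and L when every move reaches a W.
n=0: no move → L
n=1: no move → L
n=2: no move → L
n=3: no move → L
n=4: no move → L
n=5: no move → L
n=6: no move → L
n=7: →0(L), so W
n=8: →1(L), so W
n=9: →2(L), so W
n=10: →3(L), so W
n=11: →4(L), so W
n=12: →5(L), so W
n=13: →6(L), so W
n=14: →6(L), so W
n=15: →8(W), 7(W) — all W, so L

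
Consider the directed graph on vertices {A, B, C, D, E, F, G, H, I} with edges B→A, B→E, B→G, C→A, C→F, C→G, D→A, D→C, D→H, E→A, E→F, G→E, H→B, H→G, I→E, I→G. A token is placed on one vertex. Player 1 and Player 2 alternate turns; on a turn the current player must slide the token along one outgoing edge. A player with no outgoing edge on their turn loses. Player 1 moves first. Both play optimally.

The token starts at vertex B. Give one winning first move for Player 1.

Move to G.

Label each position W (a win for the player to move) or L (a loss). A position with no legal move is L; any other position is W exactly when some move reaches an L, and L when every move reaches a W.
Every edge goes from a vertex to one that appears earlier in the order A, F, E, G, B, C, I, H, D, so processing vertices in that order labels each vertex after all of its successors.
A: no outgoing edge → L
F: no outgoing edge → L
E: reaches L-position F → W
G: only reaches E(W), which is W → L
B: reaches L-position G → W
C: reaches L-position G → W
I: reaches L-position G → W
H: reaches L-position G → W
D: reaches L-position A → W
From B, the L positions reachable in one move are: G, A. Any move reaching one of these is winning.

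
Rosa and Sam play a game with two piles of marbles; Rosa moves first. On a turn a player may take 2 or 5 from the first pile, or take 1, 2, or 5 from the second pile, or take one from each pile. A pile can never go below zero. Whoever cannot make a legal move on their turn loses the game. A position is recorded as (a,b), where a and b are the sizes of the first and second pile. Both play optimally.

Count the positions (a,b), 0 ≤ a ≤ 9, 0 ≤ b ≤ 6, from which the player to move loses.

25

Work bottom-up. With no move the player to move loses. Otherwise the position is W if at least one move leads to an L position for the opponent, and L if every move leads to a W.
Every move lowers a or b (never raises either), so fill the grid row by row in increasing a, and left to right within a row: each cell's successors are then already labelled.
      b=0  b=1  b=2  b=3  b=4  b=5  b=6
a=0:    L    W    W    L    W    W    L
a=1:    L    W    W    L    W    W    L
a=2:    W    W    L    W    W    L    W
a=3:    W    L    W    W    L    W    W
a=4:    L    W    W    L    W    W    L
a=5:    W    W    L    W    W    L    W
a=6:    W    L    W    W    L    W    W
a=7:    L    W    W    L    W    W    L
a=8:    L    W    W    L    W    W    L
a=9:    W    W    L    W    W    L    W
Cells with no legal move (terminal, hence L): (0,0), (1,0).
The remaining L cells, each justified by listing all of its moves:
(0,3): L (options (0,2)(W), (0,1)(W) are all W)
(0,6): L (options (0,5)(W), (0,4)(W), (0,1)(W) are all W)
(1,3): L (options (1,2)(W), (1,1)(W), (0,2)(W) are all W)
(1,6): L (options (1,5)(W), (1,4)(W), (1,1)(W), (0,5)(W) are all W)
(2,2): L (options (0,2)(W), (2,1)(W), (2,0)(W), (1,1)(W) are all W)
(2,5): L (options (0,5)(W), (2,4)(W), (2,3)(W), (2,0)(W), (1,4)(W) are all W)
(3,1): L (options (1,1)(W), (3,0)(W), (2,0)(W) are all W)
(3,4): L (options (1,4)(W), (3,3)(W), (3,2)(W), (2,3)(W) are all W)
(4,0): L (sole option (2,0)(W) is W)
(4,3): L (options (2,3)(W), (4,2)(W), (4,1)(W), (3,2)(W) are all W)
(4,6): L (options (2,6)(W), (4,5)(W), (4,4)(W), (4,1)(W), (3,5)(W) are all W)
(5,2): L (options (3,2)(W), (0,2)(W), (5,1)(W), (5,0)(W), (4,1)(W) are all W)
(5,5): L (options (3,5)(W), (0,5)(W), (5,4)(W), (5,3)(W), (5,0)(W), (4,4)(W) are all W)
(6,1): L (options (4,1)(W), (1,1)(W), (6,0)(W), (5,0)(W) are all W)
(6,4): L (options (4,4)(W), (1,4)(W), (6,3)(W), (6,2)(W), (5,3)(W) are all W)
(7,0): L (options (5,0)(W), (2,0)(W) are all W)
(7,3): L (options (5,3)(W), (2,3)(W), (7,2)(W), (7,1)(W), (6,2)(W) are all W)
(7,6): L (options (5,6)(W), (2,6)(W), (7,5)(W), (7,4)(W), (7,1)(W), (6,5)(W) are all W)
(8,0): L (options (6,0)(W), (3,0)(W) are all W)
(8,3): L (options (6,3)(W), (3,3)(W), (8,2)(W), (8,1)(W), (7,2)(W) are all W)
(8,6): L (options (6,6)(W), (3,6)(W), (8,5)(W), (8,4)(W), (8,1)(W), (7,5)(W) are all W)
(9,2): L (options (7,2)(W), (4,2)(W), (9,1)(W), (9,0)(W), (8,1)(W) are all W)
(9,5): L (options (7,5)(W), (4,5)(W), (9,4)(W), (9,3)(W), (9,0)(W), (8,4)(W) are all W)
Every other cell has at least one move into one of the L cells above, so it is W.
L cells per row: a=0: 3, a=1: 3, a=2: 2, a=3: 2, a=4: 3, a=5: 2, a=6: 2, a=7: 3, a=8: 3, a=9: 2; total 25.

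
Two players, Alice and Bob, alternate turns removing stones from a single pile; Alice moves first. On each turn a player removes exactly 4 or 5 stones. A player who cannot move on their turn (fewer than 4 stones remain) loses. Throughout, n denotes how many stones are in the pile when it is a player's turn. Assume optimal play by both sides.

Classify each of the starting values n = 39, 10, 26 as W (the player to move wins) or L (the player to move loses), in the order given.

39: L, 10: L, 26: W

Classify positions by backward induction: terminal positions (no move available) are L. From any other position, the mover wins iff some move reaches an L.
n=0: no move → L
n=1: no move → L
n=2: no move → L
n=3: no move → L
n=4: →0(L), so W
n=5: →1(L), so W
n=6: →2(L), so W
n=7: →3(L), so W
n=8: →3(L), so W
n=9: →5(W), 4(W) — all W, so L
n=10: →6(W), 5(W) — all W, so L
n=11: →7(W), 6(W) — all W, so L
n=12: →8(W), 7(W) — all W, so L
n=13: →9(L), so W
n=14: →10(L), so W
n=15: →11(L), so W
n=16: →12(L), so W
n=17: →12(L), so W
n=18: →14(W), 13(W) — all W, so L
n=19: →15(W), 14(W) — all W, so L
n=20: →16(W), 15(W) — all W, so L
n=21: →17(W), 16(W) — all W, so L
n=22: →18(L), so W
n=23: →19(L), so W
n=24: →20(L), so W
n=25: →21(L), so W
n=26: →21(L), so W
n=27: →23(W), 22(W) — all W, so L
n=28: →24(W), 23(W) — all W, so L
n=29: →25(W), 24(W) — all W, so L
n=30: →26(W), 25(W) — all W, so L
n=31: →27(L), so W
n=32: →28(L), so W
n=33: →29(L), so W
n=34: →30(L), so W
n=35: →30(L), so W
n=36: →32(W), 31(W) — all W, so L
n=37: →33(W), 32(W) — all W, so L
n=38: →34(W), 33(W) — all W, so L
n=39: →35(W), 34(W) — all W, so L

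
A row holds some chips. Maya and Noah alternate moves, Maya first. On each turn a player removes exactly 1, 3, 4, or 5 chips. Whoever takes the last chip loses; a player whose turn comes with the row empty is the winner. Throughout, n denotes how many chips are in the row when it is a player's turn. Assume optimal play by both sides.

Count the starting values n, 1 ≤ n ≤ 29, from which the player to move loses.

8

Build the W/L table. Terminal = W. A non-terminal position is W if it has a move to some L; otherwise it is L.
n=0: no move; the opponent has just taken the last chip and therefore loses → W
n=1: only reaches 0(W), which is W → L
n=2: reaches L-position 1 → W
n=3: only reaches 2(W), 0(W), all W → L
n=4: reaches L-position 3 → W
n=5: reaches L-position 1 → W
n=6: reaches L-position 3 → W
n=7: reaches L-position 3 → W
n=8: reaches L-position 3 → W
n=9: only reaches 8(W), 6(W), 5(W), 4(W), all W → L
n=10: reaches L-position 9 → W
n=11: only reaches 10(W), 8(W), 7(W), 6(W), all W → L
n=12: reaches L-position 11 → W
n=13: reaches L-position 9 → W
n=14: reaches L-position 11 → W
n=15: reaches L-position 11 → W
n=16: reaches L-position 11 → W
n=17: only reaches 16(W), 14(W), 13(W), 12(W), all W → L
n=18: reaches L-position 17 → W
n=19: only reaches 18(W), 16(W), 15(W), 14(W), all W → L
n=20: reaches L-position 19 → W
n=21: reaches L-position 17 → W
n=22: reaches L-position 19 → W
n=23: reaches L-position 19 → W
n=24: reaches L-position 19 → W
n=25: only reaches 24(W), 22(W), 21(W), 20(W), all W → L
n=26: reaches L-position 25 → W
n=27: only reaches 26(W), 24(W), 23(W), 22(W), all W → L
n=28: reaches L-position 27 → W
n=29: reaches L-position 25 → W
L entries with 1 ≤ n ≤ 29 (the range starts at n=1): n = 1, 3, 9, 11, 17, 19, 25, 27; that makes 8.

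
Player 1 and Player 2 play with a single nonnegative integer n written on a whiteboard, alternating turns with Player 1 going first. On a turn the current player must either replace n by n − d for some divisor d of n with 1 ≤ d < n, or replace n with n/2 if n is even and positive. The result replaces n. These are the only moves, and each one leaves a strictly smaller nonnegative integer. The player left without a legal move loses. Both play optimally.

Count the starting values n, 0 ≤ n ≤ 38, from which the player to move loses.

20

Classify positions by backward induction: terminal positions (no move available) are L. From any other position, the mover wins iff some move reaches an L.
n=0: no move → L
n=1: no move → L
n=2: can move to 1, which is L ⇒ W
n=3: the only move is to 2(W), a W ⇒ L
n=4: can move to 3, which is L ⇒ W
n=5: the only move is to 4(W), a W ⇒ L
n=6: can move to 3, which is L ⇒ W
n=7: the only move is to 6(W), a W ⇒ L
n=8: can move to 7, which is L ⇒ W
n=9: moves to 6(W), 8(W); every one is W ⇒ L
n=10: can move to 5, which is L ⇒ W
n=11: the only move is to 10(W), a W ⇒ L
n=12: can move to 9, which is L ⇒ W
n=13: the only move is to 12(W), a W ⇒ L
n=14: can move to 7, which is L ⇒ W
n=15: moves to 10(W), 12(W), 14(W); every one is W ⇒ L
n=16: can move to 15, which is L ⇒ W
n=17: the only move is to 16(W), a W ⇒ L
n=18: can move to 9, which is L ⇒ W
n=19: the only move is to 18(W), a W ⇒ L
n=20: can move to 15, which is L ⇒ W
n=21: moves to 14(W), 18(W), 20(W); every one is W ⇒ L
n=22: can move to 11, which is L ⇒ W
n=23: the only move is to 22(W), a W ⇒ L
n=24: can move to 21, which is L ⇒ W
n=25: moves to 20(W), 24(W); every one is W ⇒ L
n=26: can move to 13, which is L ⇒ W
n=27: moves to 18(W), 24(W), 26(W); every one is W ⇒ L
n=28: can move to 21, which is L ⇒ W
n=29: the only move is to 28(W), a W ⇒ L
n=30: can move to 15, which is L ⇒ W
n=31: the only move is to 30(W), a W ⇒ L
n=32: can move to 31, which is L ⇒ W
n=33: moves to 22(W), 30(W), 32(W); every one is W ⇒ L
n=34: can move to 17, which is L ⇒ W
n=35: moves to 28(W), 30(W), 34(W); every one is W ⇒ L
n=36: can move to 27, which is L ⇒ W
n=37: the only move is to 36(W), a W ⇒ L
n=38: can move to 19, which is L ⇒ W
L entries with 0 ≤ n ≤ 38: n = 0, 1, 3, 5, 7, 9, 11, 13, 15, 17, 19, 21, 23, 25, 27, 29, 31, 33, 35, 37; that makes 20.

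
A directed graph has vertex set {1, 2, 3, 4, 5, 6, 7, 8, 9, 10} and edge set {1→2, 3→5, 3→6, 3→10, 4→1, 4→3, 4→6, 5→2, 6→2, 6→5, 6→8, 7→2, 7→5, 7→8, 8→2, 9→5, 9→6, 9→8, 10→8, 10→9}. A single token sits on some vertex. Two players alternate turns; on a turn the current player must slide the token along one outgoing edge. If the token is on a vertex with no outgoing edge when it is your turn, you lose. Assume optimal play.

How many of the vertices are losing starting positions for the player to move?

Build the W/L table. Terminal = L. A non-terminal position is W if it has a move to some L; otherwise it is L.
Every edge goes from a vertex to one that appears earlier in the order 2, 5, 8, 6, 9, 10, 3, 1, 4, 7, so processing vertices in that order labels each vertex after all of its successors.
2: no outgoing edge → L
5: →2(L), so W
8: →2(L), so W
6: →2(L), so W
9: →6(W), 8(W), 5(W) — all W, so L
10: →9(L), so W
3: →10(W), 6(W), 5(W) — all W, so L
1: →2(L), so W
4: →3(L), so W
7: →2(L), so W
The L vertices are 2, 3, 9; that is 3 in all.

3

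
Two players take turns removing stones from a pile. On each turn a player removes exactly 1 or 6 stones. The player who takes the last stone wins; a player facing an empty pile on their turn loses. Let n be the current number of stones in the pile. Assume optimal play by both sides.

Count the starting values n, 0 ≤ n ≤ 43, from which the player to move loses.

19

Use the standard recursion: the mover loses at a terminal position; elsewhere, the mover wins exactly when some move hands the opponent an L position.
n=0: no move → L
n=1: can move to 0, which is L ⇒ W
n=2: the only move is to 1(W), a W ⇒ L
n=3: can move to 2, which is L ⇒ W
n=4: the only move is to 3(W), a W ⇒ L
n=5: can move to 4, which is L ⇒ W
n=6: can move to 0, which is L ⇒ W
n=7: moves to 6(W), 1(W); every one is W ⇒ L
n=8: can move to 7, which is L ⇒ W
n=9: moves to 8(W), 3(W); every one is W ⇒ L
n=10: can move to 9, which is L ⇒ W
n=11: moves to 10(W), 5(W); every one is W ⇒ L
n=12: can move to 11, which is L ⇒ W
n=13: can move to 7, which is L ⇒ W
n=14: moves to 13(W), 8(W); every one is W ⇒ L
n=15: can move to 14, which is L ⇒ W
n=16: moves to 15(W), 10(W); every one is W ⇒ L
n=17: can move to 16, which is L ⇒ W
n=18: moves to 17(W), 12(W); every one is W ⇒ L
n=19: can move to 18, which is L ⇒ W
n=20: can move to 14, which is L ⇒ W
n=21: moves to 20(W), 15(W); every one is W ⇒ L
n=22: can move to 21, which is L ⇒ W
n=23: moves to 22(W), 17(W); every one is W ⇒ L
n=24: can move to 23, which is L ⇒ W
n=25: moves to 24(W), 19(W); every one is W ⇒ L
n=26: can move to 25, which is L ⇒ W
n=27: can move to 21, which is L ⇒ W
n=28: moves to 27(W), 22(W); every one is W ⇒ L
n=29: can move to 28, which is L ⇒ W
n=30: moves to 29(W), 24(W); every one is W ⇒ L
n=31: can move to 30, which is L ⇒ W
n=32: moves to 31(W), 26(W); every one is W ⇒ L
n=33: can move to 32, which is L ⇒ W
n=34: can move to 28, which is L ⇒ W
n=35: moves to 34(W), 29(W); every one is W ⇒ L
n=36: can move to 35, which is L ⇒ W
n=37: moves to 36(W), 31(W); every one is W ⇒ L
n=38: can move to 37, which is L ⇒ W
n=39: moves to 38(W), 33(W); every one is W ⇒ L
n=40: can move to 39, which is L ⇒ W
n=41: can move to 35, which is L ⇒ W
n=42: moves to 41(W), 36(W); every one is W ⇒ L
n=43: can move to 42, which is L ⇒ W
L entries with 0 ≤ n ≤ 43: n = 0, 2, 4, 7, 9, 11, 14, 16, 18, 21, 23, 25, 28, 30, 32, 35, 37, 39, 42; that makes 19.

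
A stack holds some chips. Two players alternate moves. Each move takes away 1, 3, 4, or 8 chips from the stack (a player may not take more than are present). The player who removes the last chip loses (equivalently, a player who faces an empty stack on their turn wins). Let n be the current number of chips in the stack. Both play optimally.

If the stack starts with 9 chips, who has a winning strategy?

Positions with no move are W. A position that does have a move is losing for the player to move precisely when every available move leads to a winning position for the opponent. Fill in the labels:
n=0: no move; the opponent has just taken the last chip and therefore loses → W
n=1: →0(W) only, which is W, so L
n=2: →1(L), so W
n=3: →2(W), 0(W) — all W, so L
n=4: →3(L), so W
n=5: →1(L), so W
n=6: →3(L), so W
n=7: →3(L), so W
n=8: →7(W), 5(W), 4(W), 0(W) — all W, so L
n=9: →8(L), so W
From 9 the player to move can remove 1, leaving 8, reaching an L position.

The first player wins.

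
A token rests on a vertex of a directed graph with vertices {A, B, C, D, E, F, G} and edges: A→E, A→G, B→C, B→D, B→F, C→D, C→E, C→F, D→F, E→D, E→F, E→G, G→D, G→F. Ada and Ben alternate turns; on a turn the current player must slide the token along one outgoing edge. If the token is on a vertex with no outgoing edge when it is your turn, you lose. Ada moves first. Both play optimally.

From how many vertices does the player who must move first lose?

Compute win/loss labels from the base case upward. A position with no move is L. Any other position is W if it can reach an L in one move, else L.
Every edge goes from a vertex to one that appears earlier in the order F, D, G, E, A, C, B, so processing vertices in that order labels each vertex after all of its successors.
F: no outgoing edge → L
D: →F(L), so W
G: →F(L), so W
E: →F(L), so W
A: →E(W), G(W) — all W, so L
C: →F(L), so W
B: →F(L), so W
The L vertices are A, F; that is 2 in all.

2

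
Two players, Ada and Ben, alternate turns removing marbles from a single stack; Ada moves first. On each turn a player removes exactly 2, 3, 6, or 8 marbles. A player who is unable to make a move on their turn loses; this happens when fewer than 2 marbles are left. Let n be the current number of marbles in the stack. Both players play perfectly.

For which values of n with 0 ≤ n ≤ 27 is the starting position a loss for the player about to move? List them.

Work bottom-up. With no move the player to move loses. Otherwise the position is W if at least one move leads to an L position for the opponent, and L if every move leads to a W.
n=0: no move → L
n=1: no move → L
n=2: can move to 0, which is L ⇒ W
n=3: can move to 1, which is L ⇒ W
n=4: can move to 1, which is L ⇒ W
n=5: moves to 3(W), 2(W); every one is W ⇒ L
n=6: can move to 0, which is L ⇒ W
n=7: can move to 5, which is L ⇒ W
n=8: can move to 5, which is L ⇒ W
n=9: can move to 1, which is L ⇒ W
n=10: moves to 8(W), 7(W), 4(W), 2(W); every one is W ⇒ L
n=11: can move to 5, which is L ⇒ W
n=12: can move to 10, which is L ⇒ W
n=13: can move to 10, which is L ⇒ W
n=14: moves to 12(W), 11(W), 8(W), 6(W); every one is W ⇒ L
n=15: moves to 13(W), 12(W), 9(W), 7(W); every one is W ⇒ L
n=16: can move to 14, which is L ⇒ W
n=17: can move to 15, which is L ⇒ W
n=18: can move to 15, which is L ⇒ W
n=19: moves to 17(W), 16(W), 13(W), 11(W); every one is W ⇒ L
n=20: can move to 14, which is L ⇒ W
n=21: can move to 19, which is L ⇒ W
n=22: can move to 19, which is L ⇒ W
n=23: can move to 15, which is L ⇒ W
n=24: moves to 22(W), 21(W), 18(W), 16(W); every one is W ⇒ L
n=25: can move to 19, which is L ⇒ W
n=26: can move to 24, which is L ⇒ W
n=27: can move to 24, which is L ⇒ W
Reading off the rows marked L gives the requested list; there are 8 such values of n.

0, 1, 5, 10, 14, 15, 19, 24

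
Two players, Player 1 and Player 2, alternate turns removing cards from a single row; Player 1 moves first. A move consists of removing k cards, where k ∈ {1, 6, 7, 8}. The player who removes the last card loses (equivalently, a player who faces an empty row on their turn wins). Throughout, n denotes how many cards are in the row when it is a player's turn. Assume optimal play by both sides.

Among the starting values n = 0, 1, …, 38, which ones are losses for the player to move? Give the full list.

Positions with no move are W. A position that does have a move is losing for the player to move precisely when every available move leads to a winning position for the opponent. Fill in the labels:
n=0: no move; the opponent has just taken the last card and therefore loses → W
n=1: L (sole option 0(W) is W)
n=2: W (go to 1, an L position)
n=3: L (sole option 2(W) is W)
n=4: W (go to 3, an L position)
n=5: L (sole option 4(W) is W)
n=6: W (go to 5, an L position)
n=7: W (go to 1, an L position)
n=8: W (go to 1, an L position)
n=9: W (go to 3, an L position)
n=10: W (go to 3, an L position)
n=11: W (go to 5, an L position)
n=12: W (go to 5, an L position)
n=13: W (go to 5, an L position)
n=14: L (options 13(W), 8(W), 7(W), 6(W) are all W)
n=15: W (go to 14, an L position)
n=16: L (options 15(W), 10(W), 9(W), 8(W) are all W)
n=17: W (go to 16, an L position)
n=18: L (options 17(W), 12(W), 11(W), 10(W) are all W)
n=19: W (go to 18, an L position)
n=20: W (go to 14, an L position)
n=21: W (go to 14, an L position)
n=22: W (go to 16, an L position)
n=23: W (go to 16, an L position)
n=24: W (go to 18, an L position)
n=25: W (go to 18, an L position)
n=26: W (go to 18, an L position)
n=27: L (options 26(W), 21(W), 20(W), 19(W) are all W)
n=28: W (go to 27, an L position)
n=29: L (options 28(W), 23(W), 22(W), 21(W) are all W)
n=30: W (go to 29, an L position)
n=31: L (options 30(W), 25(W), 24(W), 23(W) are all W)
n=32: W (go to 31, an L position)
n=33: W (go to 27, an L position)
n=34: W (go to 27, an L position)
n=35: W (go to 29, an L position)
n=36: W (go to 29, an L position)
n=37: W (go to 31, an L position)
n=38: W (go to 31, an L position)
Reading off the rows marked L gives the requested list; there are 9 such values of n.

1, 3, 5, 14, 16, 18, 27, 29, 31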